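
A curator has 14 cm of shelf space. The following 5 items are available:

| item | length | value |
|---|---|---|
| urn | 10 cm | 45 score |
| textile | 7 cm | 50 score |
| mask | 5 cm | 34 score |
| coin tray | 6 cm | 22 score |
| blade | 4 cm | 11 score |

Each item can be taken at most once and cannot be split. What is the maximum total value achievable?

Check high-value combinations within 14 cm:
- textile+mask: length 7+5=12, value 50+34=84
- textile+coin tray: length 7+6=13, value 50+22=72
- textile+blade: length 7+4=11, value 50+11=61
Best: 84 score.

84 score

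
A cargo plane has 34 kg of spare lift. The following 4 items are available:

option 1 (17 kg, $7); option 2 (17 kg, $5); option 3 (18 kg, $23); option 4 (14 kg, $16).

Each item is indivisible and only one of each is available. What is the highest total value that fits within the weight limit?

$39

Check high-value combinations within 34 kg:
- option 3+option 4: weight 18+14=32, value 23+16=39
- option 3: weight 18, value 23
- option 1+option 4: weight 17+14=31, value 7+16=23
Best: $39.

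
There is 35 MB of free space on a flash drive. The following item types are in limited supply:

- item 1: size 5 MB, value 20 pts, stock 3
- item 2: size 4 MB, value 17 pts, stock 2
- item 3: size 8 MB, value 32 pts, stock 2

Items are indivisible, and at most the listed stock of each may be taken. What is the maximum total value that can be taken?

Top feasible selections:
- 3×item 1 + 1×item 2 + 2×item 3: size 35, value 141
- 2×item 1 + 2×item 2 + 2×item 3: size 34, value 138
Best: 141 pts.

141 pts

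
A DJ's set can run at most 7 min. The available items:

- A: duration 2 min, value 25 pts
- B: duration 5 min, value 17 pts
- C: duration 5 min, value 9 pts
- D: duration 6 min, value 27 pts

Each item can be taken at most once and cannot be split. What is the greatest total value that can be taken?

Check high-value combinations within 7 min:
- A+B: duration 2+5=7, value 25+17=42
- A+C: duration 2+5=7, value 25+9=34
- D: duration 6, value 27
Best: 42 pts.

42 pts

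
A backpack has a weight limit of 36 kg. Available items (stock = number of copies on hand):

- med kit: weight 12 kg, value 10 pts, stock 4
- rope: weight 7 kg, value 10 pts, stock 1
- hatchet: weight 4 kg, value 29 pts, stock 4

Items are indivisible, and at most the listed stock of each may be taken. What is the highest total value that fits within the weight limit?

Top feasible selections:
- 1×med kit + 1×rope + 4×hatchet: weight 35, value 136
- 1×rope + 4×hatchet: weight 23, value 126
- 1×med kit + 4×hatchet: weight 28, value 126
- 4×hatchet: weight 16, value 116
Best: 136 pts.

136 pts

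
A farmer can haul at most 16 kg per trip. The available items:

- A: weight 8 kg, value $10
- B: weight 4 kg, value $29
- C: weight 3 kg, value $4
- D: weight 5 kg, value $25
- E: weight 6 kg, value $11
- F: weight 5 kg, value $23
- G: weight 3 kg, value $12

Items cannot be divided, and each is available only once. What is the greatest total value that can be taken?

$77

Check high-value combinations within 16 kg:
- B+D+F: weight 4+5+5=14, value 29+25+23=77
- B+C+D+G: weight 4+3+5+3=15, value 29+4+25+12=70
- B+C+F+G: weight 4+3+5+3=15, value 29+4+23+12=68
Best: $77.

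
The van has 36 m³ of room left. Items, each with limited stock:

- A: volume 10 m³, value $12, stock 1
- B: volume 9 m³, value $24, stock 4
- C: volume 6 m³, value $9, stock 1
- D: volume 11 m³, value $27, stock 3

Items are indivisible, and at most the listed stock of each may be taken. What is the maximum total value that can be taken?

$96

Top feasible selections:
- 4×B: volume 36, value 96
- 2×B + 1×C + 1×D: volume 35, value 84
- 3×D: volume 33, value 81
Best: $96.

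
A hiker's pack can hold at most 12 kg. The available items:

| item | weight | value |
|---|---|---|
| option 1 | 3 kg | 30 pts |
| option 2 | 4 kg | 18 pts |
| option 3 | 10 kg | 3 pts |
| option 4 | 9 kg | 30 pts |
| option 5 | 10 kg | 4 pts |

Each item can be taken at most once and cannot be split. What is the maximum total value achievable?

Check high-value combinations within 12 kg:
- option 1+option 4: weight 3+9=12, value 30+30=60
- option 1+option 2: weight 3+4=7, value 30+18=48
- option 1: weight 3, value 30
- option 4: weight 9, value 30
Best: 60 pts.

60 pts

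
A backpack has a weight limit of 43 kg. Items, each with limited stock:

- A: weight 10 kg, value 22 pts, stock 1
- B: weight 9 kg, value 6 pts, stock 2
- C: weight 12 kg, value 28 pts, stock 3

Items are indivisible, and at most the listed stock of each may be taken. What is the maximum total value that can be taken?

Top feasible selections:
- 3×C: weight 36, value 84
- 1×A + 1×B + 2×C: weight 43, value 84
- 1×A + 2×C: weight 34, value 78
- 2×B + 2×C: weight 42, value 68
Best: 84 pts.

84 pts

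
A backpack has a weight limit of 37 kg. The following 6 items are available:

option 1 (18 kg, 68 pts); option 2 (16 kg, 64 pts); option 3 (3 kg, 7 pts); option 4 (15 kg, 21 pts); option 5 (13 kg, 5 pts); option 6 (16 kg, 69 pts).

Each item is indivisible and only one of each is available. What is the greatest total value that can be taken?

Check high-value combinations within 37 kg:
- option 1+option 3+option 6: weight 18+3+16=37, value 68+7+69=144
- option 2+option 3+option 6: weight 16+3+16=35, value 64+7+69=140
- option 1+option 2+option 3: weight 18+16+3=37, value 68+64+7=139
- option 1+option 6: weight 18+16=34, value 68+69=137
Best: 144 pts.

144 pts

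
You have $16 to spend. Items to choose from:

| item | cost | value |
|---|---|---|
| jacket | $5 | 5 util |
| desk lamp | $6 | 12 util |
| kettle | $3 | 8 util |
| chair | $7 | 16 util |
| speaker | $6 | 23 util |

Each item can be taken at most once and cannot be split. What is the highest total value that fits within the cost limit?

Check high-value combinations within $16:
- kettle+chair+speaker: cost 3+7+6=16, value 8+16+23=47
- desk lamp+kettle+speaker: cost 6+3+6=15, value 12+8+23=43
- chair+speaker: cost 7+6=13, value 16+23=39
- jacket+kettle+speaker: cost 5+3+6=14, value 5+8+23=36
Best: 47 util.

47 util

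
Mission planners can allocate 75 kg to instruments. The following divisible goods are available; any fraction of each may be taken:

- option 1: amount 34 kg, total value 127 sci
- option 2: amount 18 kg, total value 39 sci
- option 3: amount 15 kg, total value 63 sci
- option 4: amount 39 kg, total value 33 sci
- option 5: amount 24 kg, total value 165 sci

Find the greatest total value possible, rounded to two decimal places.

359.33

Take in order of value per unit:
- option 5 (165/24 per unit): all 24 → value 165, running total 165.00
- option 3 (63/15 per unit): all 15 → value 63, running total 228.00
- option 1 (127/34 per unit): all 34 → value 127, running total 355.00
- option 2 (39/18 per unit): 2 of 18 → value 2×39/18 = 4.3333, running total 359.33
Total 359.33.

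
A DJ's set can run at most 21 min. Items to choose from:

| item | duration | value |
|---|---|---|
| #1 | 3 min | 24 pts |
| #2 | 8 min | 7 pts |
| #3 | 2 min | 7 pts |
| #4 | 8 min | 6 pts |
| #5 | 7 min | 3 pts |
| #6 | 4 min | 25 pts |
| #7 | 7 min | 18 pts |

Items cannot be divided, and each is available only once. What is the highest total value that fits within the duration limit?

Check high-value combinations within 21 min:
- #1+#3+#6+#7: duration 3+2+4+7=16, value 24+7+25+18=74
- #1+#5+#6+#7: duration 3+7+4+7=21, value 24+3+25+18=70
- #1+#6+#7: duration 3+4+7=14, value 24+25+18=67
- #1+#2+#3+#6: duration 3+8+2+4=17, value 24+7+7+25=63
- #1+#3+#4+#6: duration 3+2+8+4=17, value 24+7+6+25=62
Best: 74 pts.

74 pts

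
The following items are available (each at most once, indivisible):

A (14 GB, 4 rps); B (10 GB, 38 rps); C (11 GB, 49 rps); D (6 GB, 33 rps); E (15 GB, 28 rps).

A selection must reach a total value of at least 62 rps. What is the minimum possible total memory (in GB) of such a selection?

Subsets with value ≥ 62, sorted by total memory:
- B+D: memory 16, value 71
- C+D: memory 17, value 82
Minimum memory: 16 GB.

16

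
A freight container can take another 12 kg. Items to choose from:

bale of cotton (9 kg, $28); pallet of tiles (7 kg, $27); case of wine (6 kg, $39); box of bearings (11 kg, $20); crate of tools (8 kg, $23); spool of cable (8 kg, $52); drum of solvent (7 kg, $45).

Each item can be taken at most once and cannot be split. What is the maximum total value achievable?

Check high-value combinations within 12 kg:
- spool of cable: weight 8, value 52
- drum of solvent: weight 7, value 45
- case of wine: weight 6, value 39
- bale of cotton: weight 9, value 28
- pallet of tiles: weight 7, value 27
Best: $52.

$52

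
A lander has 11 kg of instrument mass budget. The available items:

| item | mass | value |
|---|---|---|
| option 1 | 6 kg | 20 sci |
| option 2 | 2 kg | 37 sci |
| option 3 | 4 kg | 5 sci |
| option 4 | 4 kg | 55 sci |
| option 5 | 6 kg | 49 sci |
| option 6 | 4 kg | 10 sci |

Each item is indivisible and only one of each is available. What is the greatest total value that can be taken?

104 sci

This is a 0/1 knapsack; check combinations near the capacity.
- option 4+option 5: mass 4+6=10, value 55+49=104
- option 2+option 4+option 6: mass 2+4+4=10, value 37+55+10=102
- option 2+option 3+option 4: mass 2+4+4=10, value 37+5+55=97
- option 2+option 4: mass 2+4=6, value 37+55=92
- option 2+option 5: mass 2+6=8, value 37+49=86
Best: 104 sci.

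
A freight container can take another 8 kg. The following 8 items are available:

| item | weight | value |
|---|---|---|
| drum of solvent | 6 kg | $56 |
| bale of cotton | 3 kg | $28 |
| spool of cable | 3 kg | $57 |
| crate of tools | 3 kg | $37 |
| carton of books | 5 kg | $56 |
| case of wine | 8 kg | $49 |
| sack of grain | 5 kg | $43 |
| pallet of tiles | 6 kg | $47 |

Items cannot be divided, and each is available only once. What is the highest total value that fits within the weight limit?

$113

This is a 0/1 knapsack; check combinations near the capacity.
- spool of cable+carton of books: weight 3+5=8, value 57+56=113
- spool of cable+sack of grain: weight 3+5=8, value 57+43=100
- spool of cable+crate of tools: weight 3+3=6, value 57+37=94
- crate of tools+carton of books: weight 3+5=8, value 37+56=93
- bale of cotton+spool of cable: weight 3+3=6, value 28+57=85
Best: $113.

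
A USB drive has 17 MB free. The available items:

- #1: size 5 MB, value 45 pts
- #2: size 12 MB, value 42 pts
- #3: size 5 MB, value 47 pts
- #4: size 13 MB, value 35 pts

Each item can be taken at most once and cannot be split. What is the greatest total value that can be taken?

92 pts

This is a 0/1 knapsack; check combinations near the capacity.
- #1+#3: size 5+5=10, value 45+47=92
- #2+#3: size 12+5=17, value 42+47=89
- #1+#2: size 5+12=17, value 45+42=87
Best: 92 pts.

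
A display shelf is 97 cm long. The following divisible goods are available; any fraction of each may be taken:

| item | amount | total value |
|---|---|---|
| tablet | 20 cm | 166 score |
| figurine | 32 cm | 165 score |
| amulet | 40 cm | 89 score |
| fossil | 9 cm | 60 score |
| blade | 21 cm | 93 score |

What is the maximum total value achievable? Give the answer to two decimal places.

Take in order of value per unit:
- tablet (166/20 per unit): all 20 → value 166, running total 166.00
- fossil (60/9 per unit): all 9 → value 60, running total 226.00
- figurine (165/32 per unit): all 32 → value 165, running total 391.00
- blade (93/21 per unit): all 21 → value 93, running total 484.00
- amulet (89/40 per unit): 15 of 40 → value 15×89/40 = 33.3750, running total 517.38
Total 517.38.

517.38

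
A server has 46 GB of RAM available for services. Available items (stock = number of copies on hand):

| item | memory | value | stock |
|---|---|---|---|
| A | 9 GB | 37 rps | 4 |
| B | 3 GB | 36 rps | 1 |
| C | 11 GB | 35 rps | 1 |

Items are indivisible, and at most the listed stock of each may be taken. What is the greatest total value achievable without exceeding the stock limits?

184 rps

Best selections within memory 46 and stock limits:
- 4×A + 1×B: memory 39, value 184
- 3×A + 1×B + 1×C: memory 41, value 182
- 4×A: memory 36, value 148
- 3×A + 1×B: memory 30, value 147
Best: 184 rps.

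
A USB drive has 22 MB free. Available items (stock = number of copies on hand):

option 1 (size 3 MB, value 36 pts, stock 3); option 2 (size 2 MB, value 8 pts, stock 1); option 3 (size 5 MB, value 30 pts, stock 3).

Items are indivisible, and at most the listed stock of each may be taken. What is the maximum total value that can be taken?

176 pts

Top feasible selections:
- 3×option 1 + 1×option 2 + 2×option 3: size 21, value 176
- 3×option 1 + 2×option 3: size 19, value 168
- 2×option 1 + 3×option 3: size 21, value 162
Best: 176 pts.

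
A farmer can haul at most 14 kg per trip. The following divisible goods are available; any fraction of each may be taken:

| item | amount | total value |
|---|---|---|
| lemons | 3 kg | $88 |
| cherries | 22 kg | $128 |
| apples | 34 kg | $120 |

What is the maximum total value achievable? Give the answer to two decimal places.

152.00

Take in order of value per unit:
- lemons (88/3 per unit): all 3 → value 88, running total 88.00
- cherries (128/22 per unit): 11 of 22 → value 11×128/22 = 64.0000, running total 152.00
Total 152.00.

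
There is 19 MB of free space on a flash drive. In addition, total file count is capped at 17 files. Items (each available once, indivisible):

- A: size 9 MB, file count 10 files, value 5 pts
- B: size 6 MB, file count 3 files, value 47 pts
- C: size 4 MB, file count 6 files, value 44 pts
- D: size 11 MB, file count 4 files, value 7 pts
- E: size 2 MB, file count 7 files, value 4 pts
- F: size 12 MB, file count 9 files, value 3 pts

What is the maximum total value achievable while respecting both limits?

95 pts

Feasible sets respecting both limits:
- B+C+E: size 12, file count 16, value 95
- B+C: size 10, file count 9, value 91
- B+D+E: size 19, file count 14, value 58
- C+D+E: size 17, file count 17, value 55
Best: 95 pts.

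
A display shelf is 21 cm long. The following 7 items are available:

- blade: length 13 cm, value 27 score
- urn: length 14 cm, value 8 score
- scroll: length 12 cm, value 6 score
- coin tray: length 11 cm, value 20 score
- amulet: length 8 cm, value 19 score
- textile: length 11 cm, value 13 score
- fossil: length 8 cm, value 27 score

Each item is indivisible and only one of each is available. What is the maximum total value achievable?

Check high-value combinations within 21 cm:
- blade+fossil: length 13+8=21, value 27+27=54
- coin tray+fossil: length 11+8=19, value 20+27=47
- amulet+fossil: length 8+8=16, value 19+27=46
- blade+amulet: length 13+8=21, value 27+19=46
- textile+fossil: length 11+8=19, value 13+27=40
Best: 54 score.

54 score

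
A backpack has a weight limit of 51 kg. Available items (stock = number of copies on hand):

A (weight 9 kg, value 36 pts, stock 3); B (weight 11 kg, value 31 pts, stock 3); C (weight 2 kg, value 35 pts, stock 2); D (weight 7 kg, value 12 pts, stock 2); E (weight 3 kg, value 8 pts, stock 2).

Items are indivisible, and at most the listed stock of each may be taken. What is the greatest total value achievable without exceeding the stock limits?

Best selections within weight 51 and stock limits:
- 3×A + 1×B + 2×C + 2×E: weight 48, value 225
- 3×A + 1×B + 2×C + 1×D: weight 49, value 221
Best: 225 pts.

225 pts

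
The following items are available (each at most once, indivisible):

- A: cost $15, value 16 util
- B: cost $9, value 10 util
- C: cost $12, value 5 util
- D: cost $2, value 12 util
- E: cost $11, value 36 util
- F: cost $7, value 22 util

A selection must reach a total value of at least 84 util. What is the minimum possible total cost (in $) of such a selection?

Subsets with value ≥ 84, sorted by total cost:
- A+D+E+F: cost 35, value 86
- B+C+D+E+F: cost 41, value 85
Minimum cost: 35 $.

35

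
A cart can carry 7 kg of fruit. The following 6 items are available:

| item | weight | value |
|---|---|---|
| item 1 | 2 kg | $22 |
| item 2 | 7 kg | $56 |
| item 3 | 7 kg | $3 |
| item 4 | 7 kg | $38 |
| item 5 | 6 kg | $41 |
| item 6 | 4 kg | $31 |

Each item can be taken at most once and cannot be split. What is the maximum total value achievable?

$56

This is a 0/1 knapsack; check combinations near the capacity.
- item 2: weight 7, value 56
- item 1+item 6: weight 2+4=6, value 22+31=53
- item 5: weight 6, value 41
- item 4: weight 7, value 38
- item 6: weight 4, value 31
Best: $56.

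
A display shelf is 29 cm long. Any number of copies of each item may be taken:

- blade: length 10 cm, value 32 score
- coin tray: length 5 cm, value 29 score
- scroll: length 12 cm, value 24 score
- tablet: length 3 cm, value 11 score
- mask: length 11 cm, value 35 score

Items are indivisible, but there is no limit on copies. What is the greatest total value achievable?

156 score

Best value-per-unit is coin tray at 29/5; filling with it alone gives 5×29 = 145.
Optimal mix: 5×coin tray + 1×tablet → length 28, value 156.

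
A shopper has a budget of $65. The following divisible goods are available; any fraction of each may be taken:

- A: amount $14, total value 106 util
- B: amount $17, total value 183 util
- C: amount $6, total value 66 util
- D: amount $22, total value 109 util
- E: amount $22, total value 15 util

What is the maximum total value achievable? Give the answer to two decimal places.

Take in order of value per unit:
- C (66/6 per unit): all 6 → value 66, running total 66.00
- B (183/17 per unit): all 17 → value 183, running total 249.00
- A (106/14 per unit): all 14 → value 106, running total 355.00
- D (109/22 per unit): all 22 → value 109, running total 464.00
- E (15/22 per unit): 6 of 22 → value 6×15/22 = 4.0909, running total 468.09
Total 468.09.

468.09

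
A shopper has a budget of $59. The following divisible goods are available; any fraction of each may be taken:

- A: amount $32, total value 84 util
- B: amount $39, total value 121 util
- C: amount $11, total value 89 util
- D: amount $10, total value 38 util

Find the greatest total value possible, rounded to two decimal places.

244.90

Take in order of value per unit:
- C (89/11 per unit): all 11 → value 89, running total 89.00
- D (38/10 per unit): all 10 → value 38, running total 127.00
- B (121/39 per unit): 38 of 39 → value 38×121/39 = 117.8974, running total 244.90
Total 244.90.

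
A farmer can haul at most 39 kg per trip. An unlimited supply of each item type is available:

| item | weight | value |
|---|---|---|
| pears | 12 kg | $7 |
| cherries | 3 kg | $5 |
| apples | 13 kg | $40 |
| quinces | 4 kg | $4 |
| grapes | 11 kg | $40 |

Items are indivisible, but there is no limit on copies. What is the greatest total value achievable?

Best value-per-unit is grapes at 40/11; filling with it alone gives 3×40 = 120.
Optimal mix: 2×cherries + 3×grapes → weight 39, value 130.

$130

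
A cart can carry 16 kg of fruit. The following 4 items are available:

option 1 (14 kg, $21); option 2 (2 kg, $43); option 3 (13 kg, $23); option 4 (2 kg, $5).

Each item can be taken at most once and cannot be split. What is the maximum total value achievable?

$66

Check high-value combinations within 16 kg:
- option 2+option 3: weight 2+13=15, value 43+23=66
- option 1+option 2: weight 14+2=16, value 21+43=64
- option 2+option 4: weight 2+2=4, value 43+5=48
Best: $66.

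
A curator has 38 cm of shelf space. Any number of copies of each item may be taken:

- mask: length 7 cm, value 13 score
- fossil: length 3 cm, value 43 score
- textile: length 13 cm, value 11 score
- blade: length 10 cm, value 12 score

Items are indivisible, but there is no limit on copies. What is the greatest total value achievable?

516 score

Best value-per-unit is fossil at 43/3, and filling with it alone uses length 12×3=36. No mix of the others beats 12×43 = 516.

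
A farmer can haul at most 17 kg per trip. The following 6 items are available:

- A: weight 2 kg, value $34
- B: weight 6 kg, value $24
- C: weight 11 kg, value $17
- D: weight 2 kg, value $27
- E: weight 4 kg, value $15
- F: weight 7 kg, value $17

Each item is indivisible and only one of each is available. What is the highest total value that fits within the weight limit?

$102

Check high-value combinations within 17 kg:
- A+B+D+F: weight 2+6+2+7=17, value 34+24+27+17=102
- A+B+D+E: weight 2+6+2+4=14, value 34+24+27+15=100
- A+D+E+F: weight 2+2+4+7=15, value 34+27+15+17=93
Best: $102.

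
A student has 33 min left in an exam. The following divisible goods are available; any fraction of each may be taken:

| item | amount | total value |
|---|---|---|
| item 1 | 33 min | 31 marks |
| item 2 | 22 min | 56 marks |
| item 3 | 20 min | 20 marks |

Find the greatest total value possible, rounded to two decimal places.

67.00

Take in order of value per unit:
- item 2 (56/22 per unit): all 22 → value 56, running total 56.00
- item 3 (20/20 per unit): 11 of 20 → value 11×20/20 = 11.0000, running total 67.00
Total 67.00.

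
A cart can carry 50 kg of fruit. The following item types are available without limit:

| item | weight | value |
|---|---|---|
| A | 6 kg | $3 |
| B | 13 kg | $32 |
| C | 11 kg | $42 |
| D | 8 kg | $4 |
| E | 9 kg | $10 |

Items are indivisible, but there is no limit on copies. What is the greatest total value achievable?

$171

Best value-per-unit is C at 42/11; filling with it alone gives 4×42 = 168.
Optimal mix: 1×A + 4×C → weight 50, value 171.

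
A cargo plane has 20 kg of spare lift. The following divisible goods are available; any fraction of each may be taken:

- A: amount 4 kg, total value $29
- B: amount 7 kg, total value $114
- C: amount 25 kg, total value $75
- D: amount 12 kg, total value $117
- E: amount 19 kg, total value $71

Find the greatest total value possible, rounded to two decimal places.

238.25

Take in order of value per unit:
- B (114/7 per unit): all 7 → value 114, running total 114.00
- D (117/12 per unit): all 12 → value 117, running total 231.00
- A (29/4 per unit): 1 of 4 → value 1×29/4 = 7.2500, running total 238.25
Total 238.25.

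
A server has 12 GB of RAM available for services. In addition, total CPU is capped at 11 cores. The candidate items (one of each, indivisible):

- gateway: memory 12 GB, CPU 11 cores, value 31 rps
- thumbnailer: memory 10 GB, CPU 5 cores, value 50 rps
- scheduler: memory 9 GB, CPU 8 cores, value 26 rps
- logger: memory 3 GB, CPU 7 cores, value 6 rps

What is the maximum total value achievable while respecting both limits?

50 rps

Feasible sets respecting both limits:
- thumbnailer: memory 10, CPU 5, value 50
- gateway: memory 12, CPU 11, value 31
- scheduler: memory 9, CPU 8, value 26
- logger: memory 3, CPU 7, value 6
Best: 50 rps.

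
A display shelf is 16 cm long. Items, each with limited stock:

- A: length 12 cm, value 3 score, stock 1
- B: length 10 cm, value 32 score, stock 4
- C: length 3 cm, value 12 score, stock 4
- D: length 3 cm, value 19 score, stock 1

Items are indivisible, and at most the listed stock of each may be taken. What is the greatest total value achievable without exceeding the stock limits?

67 score

Best selections within length 16 and stock limits:
- 4×C + 1×D: length 15, value 67
- 1×B + 1×C + 1×D: length 16, value 63
- 1×B + 2×C: length 16, value 56
Best: 67 score.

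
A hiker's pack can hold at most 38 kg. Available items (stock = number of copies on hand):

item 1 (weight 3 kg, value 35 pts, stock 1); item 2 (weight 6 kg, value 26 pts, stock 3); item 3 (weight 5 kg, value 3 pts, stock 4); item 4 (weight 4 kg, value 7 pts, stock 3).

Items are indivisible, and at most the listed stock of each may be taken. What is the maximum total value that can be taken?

137 pts

Top feasible selections:
- 1×item 1 + 3×item 2 + 1×item 3 + 3×item 4: weight 38, value 137
- 1×item 1 + 3×item 2 + 3×item 4: weight 33, value 134
- 1×item 1 + 3×item 2 + 1×item 3 + 2×item 4: weight 34, value 130
- 1×item 1 + 3×item 2 + 2×item 4: weight 29, value 127
Best: 137 pts.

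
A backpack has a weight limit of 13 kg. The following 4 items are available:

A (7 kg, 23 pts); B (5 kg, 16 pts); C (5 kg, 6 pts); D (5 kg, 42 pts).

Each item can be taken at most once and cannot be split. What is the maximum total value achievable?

Check high-value combinations within 13 kg:
- A+D: weight 7+5=12, value 23+42=65
- B+D: weight 5+5=10, value 16+42=58
- C+D: weight 5+5=10, value 6+42=48
- D: weight 5, value 42
Best: 65 pts.

65 pts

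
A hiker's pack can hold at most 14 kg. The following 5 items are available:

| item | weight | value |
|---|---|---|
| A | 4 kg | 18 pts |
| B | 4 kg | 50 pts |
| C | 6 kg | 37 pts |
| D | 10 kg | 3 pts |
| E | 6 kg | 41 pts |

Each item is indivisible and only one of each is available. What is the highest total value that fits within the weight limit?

This is a 0/1 knapsack; check combinations near the capacity.
- A+B+E: weight 4+4+6=14, value 18+50+41=109
- A+B+C: weight 4+4+6=14, value 18+50+37=105
- B+E: weight 4+6=10, value 50+41=91
- B+C: weight 4+6=10, value 50+37=87
Best: 109 pts.

109 pts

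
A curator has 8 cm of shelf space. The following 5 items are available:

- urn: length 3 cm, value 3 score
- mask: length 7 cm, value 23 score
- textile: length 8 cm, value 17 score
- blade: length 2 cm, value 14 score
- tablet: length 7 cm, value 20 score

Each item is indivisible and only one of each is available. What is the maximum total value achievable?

23 score

Check high-value combinations within 8 cm:
- mask: length 7, value 23
- tablet: length 7, value 20
- urn+blade: length 3+2=5, value 3+14=17
- textile: length 8, value 17
Best: 23 score.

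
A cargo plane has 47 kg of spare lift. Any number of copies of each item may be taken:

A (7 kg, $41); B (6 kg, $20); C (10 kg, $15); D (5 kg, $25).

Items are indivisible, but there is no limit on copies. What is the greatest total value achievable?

Best value-per-unit is A at 41/7; filling with it alone gives 6×41 = 246.
Optimal mix: 6×A + 1×D → weight 47, value 271.

$271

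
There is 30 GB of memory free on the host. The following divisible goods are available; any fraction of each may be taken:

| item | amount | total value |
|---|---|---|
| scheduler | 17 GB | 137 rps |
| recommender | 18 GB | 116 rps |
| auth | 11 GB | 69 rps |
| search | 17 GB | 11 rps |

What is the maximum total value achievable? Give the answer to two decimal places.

220.78

Take in order of value per unit:
- scheduler (137/17 per unit): all 17 → value 137, running total 137.00
- recommender (116/18 per unit): 13 of 18 → value 13×116/18 = 83.7778, running total 220.78
Total 220.78.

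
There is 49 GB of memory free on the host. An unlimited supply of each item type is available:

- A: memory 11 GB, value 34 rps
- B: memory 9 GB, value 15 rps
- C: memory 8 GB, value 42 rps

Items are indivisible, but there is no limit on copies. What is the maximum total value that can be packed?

252 rps

Best value-per-unit is C at 42/8, and filling with it alone uses memory 6×8=48. No mix of the others beats 6×42 = 252.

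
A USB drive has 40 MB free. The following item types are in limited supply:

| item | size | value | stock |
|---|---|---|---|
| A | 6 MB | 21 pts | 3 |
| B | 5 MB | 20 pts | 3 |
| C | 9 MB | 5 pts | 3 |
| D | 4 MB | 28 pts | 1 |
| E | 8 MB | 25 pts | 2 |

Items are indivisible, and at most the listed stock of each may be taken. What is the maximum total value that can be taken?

Top feasible selections:
- 3×A + 2×B + 1×D + 1×E: size 40, value 156
- 2×A + 3×B + 1×D + 1×E: size 39, value 155
- 3×A + 3×B + 1×D: size 37, value 151
- 3×A + 1×D + 2×E: size 38, value 141
Best: 156 pts.

156 pts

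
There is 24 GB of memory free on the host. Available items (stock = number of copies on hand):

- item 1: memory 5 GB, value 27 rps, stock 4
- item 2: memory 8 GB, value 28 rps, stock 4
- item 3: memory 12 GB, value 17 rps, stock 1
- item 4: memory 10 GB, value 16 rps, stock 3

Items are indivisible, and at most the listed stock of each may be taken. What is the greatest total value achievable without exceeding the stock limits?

Best selections within memory 24 and stock limits:
- 3×item 1 + 1×item 2: memory 23, value 109
- 4×item 1: memory 20, value 108
- 3×item 2: memory 24, value 84
- 1×item 1 + 2×item 2: memory 21, value 83
Best: 109 rps.

109 rps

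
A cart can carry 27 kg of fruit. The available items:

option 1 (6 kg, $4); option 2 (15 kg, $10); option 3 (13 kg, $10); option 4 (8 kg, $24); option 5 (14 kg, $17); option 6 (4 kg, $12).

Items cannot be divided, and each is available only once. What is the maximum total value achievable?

Check high-value combinations within 27 kg:
- option 4+option 5+option 6: weight 8+14+4=26, value 24+17+12=53
- option 3+option 4+option 6: weight 13+8+4=25, value 10+24+12=46
- option 2+option 4+option 6: weight 15+8+4=27, value 10+24+12=46
Best: $53.

$53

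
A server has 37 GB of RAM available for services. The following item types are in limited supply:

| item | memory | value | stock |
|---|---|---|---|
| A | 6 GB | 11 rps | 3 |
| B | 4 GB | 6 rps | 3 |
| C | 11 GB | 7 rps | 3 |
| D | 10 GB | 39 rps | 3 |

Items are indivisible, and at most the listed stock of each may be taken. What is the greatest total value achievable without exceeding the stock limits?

128 rps

Best selections within memory 37 and stock limits:
- 1×A + 3×D: memory 36, value 128
- 1×B + 3×D: memory 34, value 123
- 3×D: memory 30, value 117
- 2×A + 1×B + 2×D: memory 36, value 106
Best: 128 rps.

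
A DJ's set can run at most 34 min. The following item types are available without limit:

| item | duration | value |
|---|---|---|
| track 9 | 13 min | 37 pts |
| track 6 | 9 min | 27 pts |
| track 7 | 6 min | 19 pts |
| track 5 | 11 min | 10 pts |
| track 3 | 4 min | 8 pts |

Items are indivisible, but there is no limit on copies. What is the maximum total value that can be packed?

103 pts

Best value-per-unit is track 7 at 19/6; filling with it alone gives 5×19 = 95.
Optimal mix: 1×track 6 + 4×track 7 → duration 33, value 103.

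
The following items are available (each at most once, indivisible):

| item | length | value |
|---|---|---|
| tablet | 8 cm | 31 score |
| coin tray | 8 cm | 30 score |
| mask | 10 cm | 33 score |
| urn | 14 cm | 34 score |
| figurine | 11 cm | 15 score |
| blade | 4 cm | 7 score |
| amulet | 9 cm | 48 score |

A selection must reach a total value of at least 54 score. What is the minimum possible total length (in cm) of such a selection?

Subsets with value ≥ 54, sorted by total length:
- blade+amulet: length 13, value 55
- tablet+coin tray: length 16, value 61
- tablet+amulet: length 17, value 79
Minimum length: 13 cm.

13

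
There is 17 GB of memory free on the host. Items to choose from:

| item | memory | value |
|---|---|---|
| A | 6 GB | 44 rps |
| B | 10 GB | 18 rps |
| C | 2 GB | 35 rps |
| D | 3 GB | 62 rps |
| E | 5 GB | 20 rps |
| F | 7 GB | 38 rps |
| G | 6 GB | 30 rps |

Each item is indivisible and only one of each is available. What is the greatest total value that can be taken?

171 rps

Check high-value combinations within 17 GB:
- A+C+D+G: memory 6+2+3+6=17, value 44+35+62+30=171
- A+C+D+E: memory 6+2+3+5=16, value 44+35+62+20=161
- C+D+E+F: memory 2+3+5+7=17, value 35+62+20+38=155
- C+D+E+G: memory 2+3+5+6=16, value 35+62+20+30=147
- A+D+F: memory 6+3+7=16, value 44+62+38=144
Best: 171 rps.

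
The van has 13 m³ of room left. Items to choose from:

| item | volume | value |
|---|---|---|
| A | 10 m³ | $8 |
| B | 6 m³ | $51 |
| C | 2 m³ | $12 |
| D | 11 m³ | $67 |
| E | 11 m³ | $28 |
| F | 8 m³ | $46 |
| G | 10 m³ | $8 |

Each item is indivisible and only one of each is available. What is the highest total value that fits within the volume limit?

$79

Check high-value combinations within 13 m³:
- C+D: volume 2+11=13, value 12+67=79
- D: volume 11, value 67
- B+C: volume 6+2=8, value 51+12=63
Best: $79.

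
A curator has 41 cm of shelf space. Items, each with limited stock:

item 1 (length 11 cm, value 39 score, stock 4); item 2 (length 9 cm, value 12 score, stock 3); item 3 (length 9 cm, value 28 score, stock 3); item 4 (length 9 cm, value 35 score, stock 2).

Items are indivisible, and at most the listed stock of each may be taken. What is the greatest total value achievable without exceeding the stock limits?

Best selections within length 41 and stock limits:
- 2×item 1 + 2×item 4: length 40, value 148
- 2×item 1 + 1×item 3 + 1×item 4: length 40, value 141
- 1×item 1 + 1×item 3 + 2×item 4: length 38, value 137
- 2×item 1 + 2×item 3: length 40, value 134
Best: 148 score.

148 score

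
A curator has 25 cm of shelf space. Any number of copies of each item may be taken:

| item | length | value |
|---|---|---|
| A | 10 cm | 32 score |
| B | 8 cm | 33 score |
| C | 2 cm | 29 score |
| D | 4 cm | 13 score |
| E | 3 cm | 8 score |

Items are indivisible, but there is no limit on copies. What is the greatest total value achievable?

348 score

Best value-per-unit is C at 29/2, and filling with it alone uses length 12×2=24. No mix of the others beats 12×29 = 348.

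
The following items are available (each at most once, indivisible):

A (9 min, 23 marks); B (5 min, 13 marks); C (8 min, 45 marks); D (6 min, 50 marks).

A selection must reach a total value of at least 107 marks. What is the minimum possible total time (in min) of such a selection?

Subsets with value ≥ 107, sorted by total time:
- B+C+D: time 19, value 108
- A+C+D: time 23, value 118
- A+B+C+D: time 28, value 131
Minimum time: 19 min.

19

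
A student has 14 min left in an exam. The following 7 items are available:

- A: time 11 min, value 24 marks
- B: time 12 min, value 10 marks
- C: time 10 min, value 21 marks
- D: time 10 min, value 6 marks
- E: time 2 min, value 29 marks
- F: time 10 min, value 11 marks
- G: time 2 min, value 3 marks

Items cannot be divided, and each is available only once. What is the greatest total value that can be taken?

Check high-value combinations within 14 min:
- A+E: time 11+2=13, value 24+29=53
- C+E+G: time 10+2+2=14, value 21+29+3=53
- C+E: time 10+2=12, value 21+29=50
Best: 53 marks.

53 marks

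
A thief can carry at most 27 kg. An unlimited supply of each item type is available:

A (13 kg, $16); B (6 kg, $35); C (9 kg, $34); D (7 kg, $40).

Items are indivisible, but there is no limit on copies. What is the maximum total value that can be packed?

$155

Best value-per-unit is B at 35/6; filling with it alone gives 4×35 = 140.
Optimal mix: 1×B + 3×D → weight 27, value 155.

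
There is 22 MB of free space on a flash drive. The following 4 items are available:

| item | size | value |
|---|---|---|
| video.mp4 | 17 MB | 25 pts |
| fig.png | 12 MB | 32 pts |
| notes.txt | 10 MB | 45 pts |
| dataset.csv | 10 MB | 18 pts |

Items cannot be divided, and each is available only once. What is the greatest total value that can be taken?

This is a 0/1 knapsack; check combinations near the capacity.
- fig.png+notes.txt: size 12+10=22, value 32+45=77
- notes.txt+dataset.csv: size 10+10=20, value 45+18=63
- fig.png+dataset.csv: size 12+10=22, value 32+18=50
- notes.txt: size 10, value 45
- fig.png: size 12, value 32
Best: 77 pts.

77 pts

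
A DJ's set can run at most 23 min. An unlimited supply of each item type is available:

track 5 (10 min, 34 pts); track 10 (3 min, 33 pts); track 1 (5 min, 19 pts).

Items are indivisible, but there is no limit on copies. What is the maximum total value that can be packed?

Best value-per-unit is track 10 at 33/3, and filling with it alone uses duration 7×3=21. No mix of the others beats 7×33 = 231.

231 pts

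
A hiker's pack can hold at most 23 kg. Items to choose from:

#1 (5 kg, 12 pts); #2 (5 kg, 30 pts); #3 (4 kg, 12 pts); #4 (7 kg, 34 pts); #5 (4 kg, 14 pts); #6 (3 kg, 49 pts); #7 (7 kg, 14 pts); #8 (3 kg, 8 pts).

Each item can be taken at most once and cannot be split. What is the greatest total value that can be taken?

139 pts

This is a 0/1 knapsack; check combinations near the capacity.
- #2+#3+#4+#5+#6: weight 5+4+7+4+3=23, value 30+12+34+14+49=139
- #2+#4+#5+#6+#8: weight 5+7+4+3+3=22, value 30+34+14+49+8=135
- #2+#3+#4+#6+#8: weight 5+4+7+3+3=22, value 30+12+34+49+8=133
- #1+#2+#4+#6+#8: weight 5+5+7+3+3=23, value 12+30+34+49+8=133
- #2+#4+#5+#6: weight 5+7+4+3=19, value 30+34+14+49=127
Best: 139 pts.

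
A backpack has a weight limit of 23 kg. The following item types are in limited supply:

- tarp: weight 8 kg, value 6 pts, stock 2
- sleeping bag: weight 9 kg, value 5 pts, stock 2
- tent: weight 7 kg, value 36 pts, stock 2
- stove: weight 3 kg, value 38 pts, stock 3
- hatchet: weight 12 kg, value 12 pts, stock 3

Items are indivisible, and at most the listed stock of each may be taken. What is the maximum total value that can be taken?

186 pts

Best selections within weight 23 and stock limits:
- 2×tent + 3×stove: weight 23, value 186
- 1×tent + 3×stove: weight 16, value 150
- 2×tent + 2×stove: weight 20, value 148
- 3×stove + 1×hatchet: weight 21, value 126
Best: 186 pts.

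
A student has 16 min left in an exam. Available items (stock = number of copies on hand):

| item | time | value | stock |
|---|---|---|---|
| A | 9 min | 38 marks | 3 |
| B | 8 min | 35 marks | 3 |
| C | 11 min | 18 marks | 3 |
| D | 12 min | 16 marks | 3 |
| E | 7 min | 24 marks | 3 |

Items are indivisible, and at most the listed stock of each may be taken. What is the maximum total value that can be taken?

70 marks

Best selections within time 16 and stock limits:
- 2×B: time 16, value 70
- 1×A + 1×E: time 16, value 62
Best: 70 marks.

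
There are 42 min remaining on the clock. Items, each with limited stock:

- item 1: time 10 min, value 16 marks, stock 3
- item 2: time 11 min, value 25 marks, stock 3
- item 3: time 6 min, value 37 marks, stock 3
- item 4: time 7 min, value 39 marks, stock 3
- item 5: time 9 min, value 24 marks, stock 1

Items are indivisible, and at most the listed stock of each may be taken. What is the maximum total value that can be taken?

Best selections within time 42 and stock limits:
- 3×item 3 + 3×item 4: time 39, value 228
- 2×item 3 + 3×item 4 + 1×item 5: time 42, value 215
- 3×item 3 + 2×item 4 + 1×item 5: time 41, value 213
- 1×item 1 + 3×item 3 + 2×item 4: time 42, value 205
Best: 228 marks.

228 marks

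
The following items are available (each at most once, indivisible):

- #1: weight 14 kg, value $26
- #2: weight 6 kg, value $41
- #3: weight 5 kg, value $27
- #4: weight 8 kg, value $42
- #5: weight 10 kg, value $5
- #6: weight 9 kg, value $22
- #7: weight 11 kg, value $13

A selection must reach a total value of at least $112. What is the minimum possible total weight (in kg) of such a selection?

Subsets with value ≥ 112, sorted by total weight:
- #2+#3+#4+#6: weight 28, value 132
- #2+#3+#4+#5: weight 29, value 115
Minimum weight: 28 kg.

28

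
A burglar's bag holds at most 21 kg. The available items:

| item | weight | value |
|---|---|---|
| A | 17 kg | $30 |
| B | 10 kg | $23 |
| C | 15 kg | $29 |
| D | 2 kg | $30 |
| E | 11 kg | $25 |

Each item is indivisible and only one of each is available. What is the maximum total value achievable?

Check high-value combinations within 21 kg:
- A+D: weight 17+2=19, value 30+30=60
- C+D: weight 15+2=17, value 29+30=59
- D+E: weight 2+11=13, value 30+25=55
- B+D: weight 10+2=12, value 23+30=53
Best: $60.

$60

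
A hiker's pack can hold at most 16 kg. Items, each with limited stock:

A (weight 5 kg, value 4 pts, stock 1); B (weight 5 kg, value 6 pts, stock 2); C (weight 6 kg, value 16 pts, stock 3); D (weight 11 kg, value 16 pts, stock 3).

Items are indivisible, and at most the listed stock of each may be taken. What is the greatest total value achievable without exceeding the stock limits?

32 pts

Best selections within weight 16 and stock limits:
- 2×C: weight 12, value 32
- 2×B + 1×C: weight 16, value 28
- 1×A + 1×B + 1×C: weight 16, value 26
- 1×B + 1×C: weight 11, value 22
Best: 32 pts.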